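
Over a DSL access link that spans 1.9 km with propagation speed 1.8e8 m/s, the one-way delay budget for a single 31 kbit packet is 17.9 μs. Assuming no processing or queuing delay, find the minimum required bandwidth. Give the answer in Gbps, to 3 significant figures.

4.22 Gbps

Propagation delay = 1900 / 180000000 = 10.5556 μs.
Transmission budget = 17.9 − 10.5556 = 7.34444 μs.
R ≥ L / t_tx = 31000 bits / 7.34444e-06 s = 4.22 Gbps.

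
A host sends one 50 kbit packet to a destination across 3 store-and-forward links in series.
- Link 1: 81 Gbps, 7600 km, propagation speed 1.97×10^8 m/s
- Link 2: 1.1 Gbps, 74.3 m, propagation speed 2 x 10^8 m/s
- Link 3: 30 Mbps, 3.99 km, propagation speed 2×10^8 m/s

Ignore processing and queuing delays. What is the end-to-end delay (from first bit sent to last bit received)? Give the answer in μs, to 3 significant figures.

L = 50000 bits.
Transmission delays (L/R per hop): 0.617284, 45.4545, 1666.67 μs; sum = 1712.74 μs.
Propagation delays (d/s per hop): 38578.7, 0.3715, 19.95 μs; sum = 38599 μs.
End-to-end = 40300 μs.

40300 μs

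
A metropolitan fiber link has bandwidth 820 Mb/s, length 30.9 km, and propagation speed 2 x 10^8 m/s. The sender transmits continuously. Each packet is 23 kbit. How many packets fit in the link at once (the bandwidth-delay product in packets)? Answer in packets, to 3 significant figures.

5.51 packets

Propagation delay = 30900 / 200000000 = 0.0001545 s.
BDP = R × t_prop = 820000000 × 0.0001545 = 126690 bits.
In packets of 23000 bits: 5.51 packets.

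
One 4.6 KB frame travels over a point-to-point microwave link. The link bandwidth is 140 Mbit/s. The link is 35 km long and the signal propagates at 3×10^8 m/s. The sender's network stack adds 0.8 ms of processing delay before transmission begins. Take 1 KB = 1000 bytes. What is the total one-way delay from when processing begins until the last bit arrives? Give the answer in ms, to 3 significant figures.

1.18 ms

L = 36800 bits.
Transmission delay = L/R = 36800 / 140000000 = 0.262857 ms.
Propagation delay = d/s = 35000 m / 300000000 m/s = 0.116667 ms.
Plus processing delay 0.8 ms = 0.8 ms.
Total = 1.18 ms.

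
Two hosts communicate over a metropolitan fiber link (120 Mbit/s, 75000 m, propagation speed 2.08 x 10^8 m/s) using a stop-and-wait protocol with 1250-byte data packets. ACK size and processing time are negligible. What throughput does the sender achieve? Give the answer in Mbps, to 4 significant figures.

12.43 Mbps

t_tx = L/R = 10000/120000000 = 8.33333e-05 s.
t_prop = 75000/208000000 = 0.000360577 s; RTT = 0.000721154 s.
Cycle = t_tx + RTT = 0.000804487 s.
Throughput = L / cycle = 10000 / 0.000804487 = 12.43 Mbps.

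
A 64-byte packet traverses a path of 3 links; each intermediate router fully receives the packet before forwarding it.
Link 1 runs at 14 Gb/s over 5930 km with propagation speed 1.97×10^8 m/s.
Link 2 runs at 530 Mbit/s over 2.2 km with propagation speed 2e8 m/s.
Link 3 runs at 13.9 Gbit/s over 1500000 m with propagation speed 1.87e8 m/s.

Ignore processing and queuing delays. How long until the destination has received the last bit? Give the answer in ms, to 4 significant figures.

38.13 ms

L = 64 × 8 = 512 bits.
Transmission delays (L/R per hop): 3.65714e-05, 0.000966038, 3.68345e-05 ms; sum = 0.00103944 ms.
Propagation delays (d/s per hop): 30.1015, 0.011, 8.02139 ms; sum = 38.1339 ms.
End-to-end = 38.13 ms.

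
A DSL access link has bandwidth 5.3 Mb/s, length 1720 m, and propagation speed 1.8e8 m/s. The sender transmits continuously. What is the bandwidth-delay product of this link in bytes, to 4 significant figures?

6.331 bytes

Propagation delay = 1720 / 180000000 = 9.55556e-06 s.
BDP = R × t_prop = 5300000 × 9.55556e-06 = 50.6444 bits.
In bytes: 50.6444/8 = 6.331 bytes.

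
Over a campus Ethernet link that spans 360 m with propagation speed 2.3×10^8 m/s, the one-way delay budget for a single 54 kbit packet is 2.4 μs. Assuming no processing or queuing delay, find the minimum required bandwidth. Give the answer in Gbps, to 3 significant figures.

64.7 Gbps

Propagation delay = 360 / 2.3e+08 = 1.56522 μs.
Transmission budget = 2.4 − 1.56522 = 0.834783 μs.
R ≥ L / t_tx = 54000 bits / 8.34783e-07 s = 64.7 Gbps.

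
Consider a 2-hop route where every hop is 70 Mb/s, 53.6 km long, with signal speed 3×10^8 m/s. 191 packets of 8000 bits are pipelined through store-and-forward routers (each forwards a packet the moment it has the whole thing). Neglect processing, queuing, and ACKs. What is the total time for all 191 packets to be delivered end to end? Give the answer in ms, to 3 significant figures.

22.3 ms

Per-hop transmission t_tx = L/R = 8000/70000000 = 0.114286 ms.
Per-hop propagation t_prop = 53600/300000000 = 0.178667 ms.
Pipeline fill: first packet needs 2·t_tx to clear all hops; remaining 190 packets each add one t_tx.
Total = (2+191-1)·t_tx + 2·t_prop = 192·0.114286 + 2·0.178667 = 22.3 ms.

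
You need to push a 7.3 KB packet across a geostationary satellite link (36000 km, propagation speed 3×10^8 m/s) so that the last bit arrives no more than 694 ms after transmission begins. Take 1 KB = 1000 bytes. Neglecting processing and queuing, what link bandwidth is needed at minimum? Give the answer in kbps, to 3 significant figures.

L = 58400 bits.
Propagation delay = 36000000 / 300000000 = 120 ms.
Transmission budget = 694 − 120 = 574 ms.
R ≥ L / t_tx = 58400 bits / 0.574 s = 102 kbps.

102 kbps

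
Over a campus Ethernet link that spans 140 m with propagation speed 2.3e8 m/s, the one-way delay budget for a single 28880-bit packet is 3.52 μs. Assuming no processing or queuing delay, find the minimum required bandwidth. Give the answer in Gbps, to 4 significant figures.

Propagation delay = 140 / 2.3e+08 = 0.608696 μs.
Transmission budget = 3.52 − 0.608696 = 2.9113 μs.
R ≥ L / t_tx = 28880 bits / 2.9113e-06 s = 9.920 Gbps.

9.920 Gbps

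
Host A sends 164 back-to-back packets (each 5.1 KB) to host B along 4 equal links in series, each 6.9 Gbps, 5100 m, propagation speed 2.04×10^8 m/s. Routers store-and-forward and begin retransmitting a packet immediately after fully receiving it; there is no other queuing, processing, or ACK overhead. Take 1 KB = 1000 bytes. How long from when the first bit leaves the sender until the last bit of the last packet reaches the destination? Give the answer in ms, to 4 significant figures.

1.087 ms

Per-hop transmission t_tx = L/R = 40800/6900000000 = 0.00591304 ms.
Per-hop propagation t_prop = 5100/204000000 = 0.025 ms.
Pipeline fill: first packet needs 4·t_tx to clear all hops; remaining 163 packets each add one t_tx.
Total = (4+164-1)·t_tx + 4·t_prop = 167·0.00591304 + 4·0.025 = 1.087 ms.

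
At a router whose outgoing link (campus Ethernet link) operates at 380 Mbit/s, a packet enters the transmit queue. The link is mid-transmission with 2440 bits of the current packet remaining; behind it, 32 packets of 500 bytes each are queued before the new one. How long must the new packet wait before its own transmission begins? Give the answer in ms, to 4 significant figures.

Each queued packet: L/R = 4000/380000000 = 0.0105263 ms.
32 queued → 0.336842 ms.
Plus remaining 2440 bits of current packet: 0.00642105 ms.
Queuing delay = 0.3433 ms.

0.3433 ms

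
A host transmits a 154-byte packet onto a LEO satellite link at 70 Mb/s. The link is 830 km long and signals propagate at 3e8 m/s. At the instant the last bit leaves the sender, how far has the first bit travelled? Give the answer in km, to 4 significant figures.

t_tx = L/R = 1232/70000000 = 1.76e-05 s.
Distance = s × t_tx = 300000000 × 1.76e-05 = 5.280 km.

5.280 km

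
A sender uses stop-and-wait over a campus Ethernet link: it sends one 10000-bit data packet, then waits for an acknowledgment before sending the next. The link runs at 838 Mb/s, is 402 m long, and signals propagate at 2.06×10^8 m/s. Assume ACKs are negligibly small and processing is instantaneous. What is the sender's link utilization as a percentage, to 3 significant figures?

75.4 %

t_tx = L/R = 10000/838000000 = 1.19332e-05 s.
t_prop = 402/206000000 = 1.95146e-06 s; RTT = 3.90291e-06 s.
Cycle = t_tx + RTT = 1.58361e-05 s.
Utilization = t_tx / cycle = 1.19332e-05/1.58361e-05 = 75.4 %.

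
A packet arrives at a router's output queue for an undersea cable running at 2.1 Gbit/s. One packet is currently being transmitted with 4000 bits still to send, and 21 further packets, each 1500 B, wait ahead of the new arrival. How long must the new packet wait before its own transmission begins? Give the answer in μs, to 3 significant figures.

122 μs

Each queued packet: L/R = 12000/2100000000 = 5.71429 μs.
21 queued → 120 μs.
Plus remaining 4000 bits of current packet: 1.90476 μs.
Queuing delay = 122 μs.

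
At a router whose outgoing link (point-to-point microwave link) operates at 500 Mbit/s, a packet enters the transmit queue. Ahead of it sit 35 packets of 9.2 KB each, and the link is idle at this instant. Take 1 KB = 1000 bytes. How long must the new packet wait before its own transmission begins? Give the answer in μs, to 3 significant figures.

Each queued packet: L/R = 73600/500000000 = 147.2 μs.
35 queued → 5152 μs.
Queuing delay = 5150 μs.

5150 μs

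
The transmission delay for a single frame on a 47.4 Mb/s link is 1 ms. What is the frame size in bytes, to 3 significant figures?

5930 bytes

L = R × t_tx = 47400000 b/s × 0.001 s = 47400 bits.
In bytes: 47400 / 8 = 5930 bytes.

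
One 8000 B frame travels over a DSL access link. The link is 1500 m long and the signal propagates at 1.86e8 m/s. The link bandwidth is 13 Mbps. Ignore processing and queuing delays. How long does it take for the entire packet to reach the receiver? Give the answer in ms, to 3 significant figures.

L = 8000 × 8 = 64000 bits.
Transmission delay = L/R = 64000 / 13000000 = 4.92308 ms.
Propagation delay = d/s = 1500 m / 186000000 m/s = 0.00806452 ms.
Total = 4.93 ms.

4.93 ms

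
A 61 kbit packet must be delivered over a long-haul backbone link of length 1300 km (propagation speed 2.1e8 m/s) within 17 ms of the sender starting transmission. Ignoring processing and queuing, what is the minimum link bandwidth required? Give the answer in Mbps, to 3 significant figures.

Propagation delay = 1300000 / 210000000 = 6.19048 ms.
Transmission budget = 17 − 6.19048 = 10.8095 ms.
R ≥ L / t_tx = 61000 bits / 0.0108095 s = 5.64 Mbps.

5.64 Mbps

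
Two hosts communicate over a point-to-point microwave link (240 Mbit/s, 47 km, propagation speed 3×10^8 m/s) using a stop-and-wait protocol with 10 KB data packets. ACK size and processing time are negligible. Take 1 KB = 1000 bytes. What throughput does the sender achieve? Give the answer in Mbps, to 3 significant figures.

124 Mbps

t_tx = L/R = 80000/240000000 = 0.000333333 s.
t_prop = 47000/300000000 = 0.000156667 s; RTT = 0.000313333 s.
Cycle = t_tx + RTT = 0.000646667 s.
Throughput = L / cycle = 80000 / 0.000646667 = 124 Mbps.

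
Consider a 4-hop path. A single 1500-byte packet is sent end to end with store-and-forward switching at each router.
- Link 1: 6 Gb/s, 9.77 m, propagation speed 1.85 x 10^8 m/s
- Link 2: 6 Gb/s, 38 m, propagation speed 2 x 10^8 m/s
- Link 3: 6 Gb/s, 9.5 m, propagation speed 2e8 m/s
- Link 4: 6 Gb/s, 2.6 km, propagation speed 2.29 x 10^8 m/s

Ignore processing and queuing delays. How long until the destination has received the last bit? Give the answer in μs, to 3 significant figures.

L = 1500 × 8 = 12000 bits.
Transmission delay per hop = L/R = 12000/6000000000 = 2 μs; 4 hops → 8 μs.
Propagation delays (d/s per hop): 0.0528108, 0.19, 0.0475, 11.3537 μs; sum = 11.644 μs.
End-to-end = 19.6 μs.

19.6 μs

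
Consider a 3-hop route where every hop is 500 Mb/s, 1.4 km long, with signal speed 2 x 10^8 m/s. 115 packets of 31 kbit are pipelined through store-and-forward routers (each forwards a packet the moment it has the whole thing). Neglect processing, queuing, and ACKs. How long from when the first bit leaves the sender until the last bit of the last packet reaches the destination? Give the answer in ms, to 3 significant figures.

Per-hop transmission t_tx = L/R = 31000/500000000 = 0.062 ms.
Per-hop propagation t_prop = 1400/200000000 = 0.007 ms.
Pipeline fill: first packet needs 3·t_tx to clear all hops; remaining 114 packets each add one t_tx.
Total = (3+115-1)·t_tx + 3·t_prop = 117·0.062 + 3·0.007 = 7.28 ms.

7.28 ms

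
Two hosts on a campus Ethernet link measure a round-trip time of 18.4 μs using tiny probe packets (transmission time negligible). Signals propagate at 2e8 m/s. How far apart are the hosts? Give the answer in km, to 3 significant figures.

1.84 km

One-way propagation = RTT/2 = 9.2 μs.
d = s × t = 200000000 × 9.2e-06 = 1.84 km.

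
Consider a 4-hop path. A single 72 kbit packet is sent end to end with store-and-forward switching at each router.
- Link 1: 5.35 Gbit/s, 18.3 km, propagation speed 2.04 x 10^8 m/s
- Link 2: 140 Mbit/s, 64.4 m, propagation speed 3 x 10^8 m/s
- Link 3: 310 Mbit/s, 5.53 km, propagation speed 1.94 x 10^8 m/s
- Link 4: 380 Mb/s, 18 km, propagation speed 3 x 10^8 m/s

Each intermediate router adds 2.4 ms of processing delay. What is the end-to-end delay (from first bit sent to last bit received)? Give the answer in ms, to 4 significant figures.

L = 72000 bits.
Transmission delays (L/R per hop): 0.0134579, 0.514286, 0.232258, 0.189474 ms; sum = 0.949475 ms.
Propagation delays (d/s per hop): 0.0897059, 0.000214667, 0.0285052, 0.06 ms; sum = 0.178426 ms.
Processing at 3 router(s): 3 × 2.4 ms = 7.2 ms.
End-to-end = 8.328 ms.

8.328 ms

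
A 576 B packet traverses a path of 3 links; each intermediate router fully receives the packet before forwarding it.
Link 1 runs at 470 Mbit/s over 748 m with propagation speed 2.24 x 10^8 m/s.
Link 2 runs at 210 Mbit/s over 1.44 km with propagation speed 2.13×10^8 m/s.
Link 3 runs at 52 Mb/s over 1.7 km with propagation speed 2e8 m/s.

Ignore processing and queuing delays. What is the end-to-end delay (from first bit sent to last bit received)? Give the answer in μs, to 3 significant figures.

139 μs

L = 576 × 8 = 4608 bits.
Transmission delays (L/R per hop): 9.80426, 21.9429, 88.6154 μs; sum = 120.362 μs.
Propagation delays (d/s per hop): 3.33929, 6.76056, 8.5 μs; sum = 18.5998 μs.
End-to-end = 139 μs.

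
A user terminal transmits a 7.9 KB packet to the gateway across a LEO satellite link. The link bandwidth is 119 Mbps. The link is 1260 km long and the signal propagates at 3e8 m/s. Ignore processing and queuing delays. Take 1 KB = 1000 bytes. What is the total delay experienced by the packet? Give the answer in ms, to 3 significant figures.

L = 63200 bits.
Transmission delay = L/R = 63200 / 119000000 = 0.531092 ms.
Propagation delay = d/s = 1260000 m / 300000000 m/s = 4.2 ms.
Total = 4.73 ms.

4.73 ms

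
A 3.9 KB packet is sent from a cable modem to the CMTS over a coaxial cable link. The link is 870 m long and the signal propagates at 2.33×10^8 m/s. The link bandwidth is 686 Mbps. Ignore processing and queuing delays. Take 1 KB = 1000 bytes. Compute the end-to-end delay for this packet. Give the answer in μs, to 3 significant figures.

49.2 μs

L = 31200 bits.
Transmission delay = L/R = 31200 / 686000000 = 45.481 μs.
Propagation delay = d/s = 870 m / 233000000 m/s = 3.73391 μs.
Total = 49.2 μs.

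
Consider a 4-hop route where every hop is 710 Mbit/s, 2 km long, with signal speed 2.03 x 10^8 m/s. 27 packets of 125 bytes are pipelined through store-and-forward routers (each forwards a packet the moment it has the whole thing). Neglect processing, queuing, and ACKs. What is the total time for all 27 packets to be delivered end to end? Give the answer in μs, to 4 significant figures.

Per-hop transmission t_tx = L/R = 1000/710000000 = 1.40845 μs.
Per-hop propagation t_prop = 2000/2.03e+08 = 9.85222 μs.
Pipeline fill: first packet needs 4·t_tx to clear all hops; remaining 26 packets each add one t_tx.
Total = (4+27-1)·t_tx + 4·t_prop = 30·1.40845 + 4·9.85222 = 81.66 μs.

81.66 μs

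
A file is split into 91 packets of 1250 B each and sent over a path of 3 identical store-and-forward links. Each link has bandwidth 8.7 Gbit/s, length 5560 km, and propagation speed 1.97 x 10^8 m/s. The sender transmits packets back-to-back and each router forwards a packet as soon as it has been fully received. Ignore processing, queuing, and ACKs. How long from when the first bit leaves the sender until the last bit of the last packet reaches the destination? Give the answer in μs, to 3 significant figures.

Per-hop transmission t_tx = L/R = 10000/8700000000 = 1.14943 μs.
Per-hop propagation t_prop = 5560000/197000000 = 28223.4 μs.
Pipeline fill: first packet needs 3·t_tx to clear all hops; remaining 90 packets each add one t_tx.
Total = (3+91-1)·t_tx + 3·t_prop = 93·1.14943 + 3·28223.4 = 84800 μs.

84800 μs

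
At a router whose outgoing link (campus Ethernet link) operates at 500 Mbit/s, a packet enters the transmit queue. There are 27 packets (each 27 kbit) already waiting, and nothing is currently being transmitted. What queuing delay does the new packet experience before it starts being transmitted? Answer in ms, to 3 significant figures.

1.46 ms

Each queued packet: L/R = 27000/500000000 = 0.054 ms.
27 queued → 1.458 ms.
Queuing delay = 1.46 ms.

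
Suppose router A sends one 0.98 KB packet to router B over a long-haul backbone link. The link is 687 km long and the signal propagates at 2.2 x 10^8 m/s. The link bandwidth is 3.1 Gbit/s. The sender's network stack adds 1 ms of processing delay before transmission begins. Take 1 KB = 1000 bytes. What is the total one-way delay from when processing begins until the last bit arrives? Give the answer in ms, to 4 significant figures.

L = 7840 bits.
Transmission delay = L/R = 7840 / 3100000000 = 0.00252903 ms.
Propagation delay = d/s = 687000 m / 2.2e+08 m/s = 3.12273 ms.
Plus processing delay 1 ms = 1 ms.
Total = 4.125 ms.

4.125 ms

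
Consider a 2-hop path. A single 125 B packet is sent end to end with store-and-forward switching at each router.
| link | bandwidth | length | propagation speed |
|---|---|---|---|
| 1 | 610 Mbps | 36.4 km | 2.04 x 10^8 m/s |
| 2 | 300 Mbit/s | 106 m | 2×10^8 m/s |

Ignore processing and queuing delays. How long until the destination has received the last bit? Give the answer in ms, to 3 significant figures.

0.184 ms

L = 125 × 8 = 1000 bits.
Transmission delays (L/R per hop): 0.00163934, 0.00333333 ms; sum = 0.00497268 ms.
Propagation delays (d/s per hop): 0.178431, 0.00053 ms; sum = 0.178961 ms.
End-to-end = 0.184 ms.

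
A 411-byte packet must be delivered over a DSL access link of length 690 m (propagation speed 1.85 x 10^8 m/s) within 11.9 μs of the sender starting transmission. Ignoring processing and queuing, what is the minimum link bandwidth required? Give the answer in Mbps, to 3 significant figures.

L = 3288 bits.
Propagation delay = 690 / 185000000 = 3.72973 μs.
Transmission budget = 11.9 − 3.72973 = 8.17027 μs.
R ≥ L / t_tx = 3288 bits / 8.17027e-06 s = 402 Mbps.

402 Mbps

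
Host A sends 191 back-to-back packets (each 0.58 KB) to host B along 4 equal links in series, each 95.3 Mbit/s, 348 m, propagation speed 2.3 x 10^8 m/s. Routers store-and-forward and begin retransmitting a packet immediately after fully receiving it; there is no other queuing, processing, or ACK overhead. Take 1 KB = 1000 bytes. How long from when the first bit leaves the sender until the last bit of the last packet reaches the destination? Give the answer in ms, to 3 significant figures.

Per-hop transmission t_tx = L/R = 4640/95300000 = 0.0486884 ms.
Per-hop propagation t_prop = 348/2.3e+08 = 0.00151304 ms.
Pipeline fill: first packet needs 4·t_tx to clear all hops; remaining 190 packets each add one t_tx.
Total = (4+191-1)·t_tx + 4·t_prop = 194·0.0486884 + 4·0.00151304 = 9.45 ms.

9.45 ms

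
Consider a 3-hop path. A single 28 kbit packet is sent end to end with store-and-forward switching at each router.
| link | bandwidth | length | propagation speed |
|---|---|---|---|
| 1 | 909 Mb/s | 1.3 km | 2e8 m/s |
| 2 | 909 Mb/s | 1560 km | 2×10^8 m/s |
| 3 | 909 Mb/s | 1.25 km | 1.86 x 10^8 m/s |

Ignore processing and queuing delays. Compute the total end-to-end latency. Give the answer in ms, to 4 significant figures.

L = 28000 bits.
Transmission delay per hop = L/R = 28000/909000000 = 0.0308031 ms; 3 hops → 0.0924092 ms.
Propagation delays (d/s per hop): 0.0065, 7.8, 0.00672043 ms; sum = 7.81322 ms.
End-to-end = 7.906 ms.

7.906 ms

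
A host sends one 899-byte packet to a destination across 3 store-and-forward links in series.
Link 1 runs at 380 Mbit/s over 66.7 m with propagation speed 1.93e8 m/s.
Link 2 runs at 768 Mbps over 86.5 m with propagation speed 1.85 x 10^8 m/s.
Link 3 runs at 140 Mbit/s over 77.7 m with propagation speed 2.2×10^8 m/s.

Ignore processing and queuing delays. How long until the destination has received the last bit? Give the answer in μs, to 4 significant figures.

L = 899 × 8 = 7192 bits.
Transmission delays (L/R per hop): 18.9263, 9.36458, 51.3714 μs; sum = 79.6623 μs.
Propagation delays (d/s per hop): 0.345596, 0.467568, 0.353182 μs; sum = 1.16635 μs.
End-to-end = 80.83 μs.

80.83 μs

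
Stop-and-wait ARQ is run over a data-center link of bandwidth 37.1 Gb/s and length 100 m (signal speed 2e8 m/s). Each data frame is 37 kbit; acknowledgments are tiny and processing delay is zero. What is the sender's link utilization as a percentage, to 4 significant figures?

t_tx = L/R = 37000/37100000000 = 9.97305e-07 s.
t_prop = 100/200000000 = 5e-07 s; RTT = 1e-06 s.
Cycle = t_tx + RTT = 1.9973e-06 s.
Utilization = t_tx / cycle = 9.97305e-07/1.9973e-06 = 49.93 %.

49.93 %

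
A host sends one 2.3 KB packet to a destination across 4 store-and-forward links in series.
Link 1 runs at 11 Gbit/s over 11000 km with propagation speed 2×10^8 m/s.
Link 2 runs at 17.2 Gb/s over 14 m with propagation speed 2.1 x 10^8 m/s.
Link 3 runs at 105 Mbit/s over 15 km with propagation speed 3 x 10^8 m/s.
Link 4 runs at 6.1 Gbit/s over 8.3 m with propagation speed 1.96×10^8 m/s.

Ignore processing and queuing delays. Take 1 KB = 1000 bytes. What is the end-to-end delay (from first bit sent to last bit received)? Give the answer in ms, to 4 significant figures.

L = 18400 bits.
Transmission delays (L/R per hop): 0.00167273, 0.00106977, 0.175238, 0.00301639 ms; sum = 0.180997 ms.
Propagation delays (d/s per hop): 55, 6.66667e-05, 0.05, 4.23469e-05 ms; sum = 55.0501 ms.
End-to-end = 55.23 ms.

55.23 ms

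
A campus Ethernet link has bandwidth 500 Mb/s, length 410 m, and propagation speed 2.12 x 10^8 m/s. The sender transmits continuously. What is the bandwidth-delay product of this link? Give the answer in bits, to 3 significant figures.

Propagation delay = 410 / 212000000 = 1.93396e-06 s.
BDP = R × t_prop = 500000000 × 1.93396e-06 = 966.981 bits.

967 bits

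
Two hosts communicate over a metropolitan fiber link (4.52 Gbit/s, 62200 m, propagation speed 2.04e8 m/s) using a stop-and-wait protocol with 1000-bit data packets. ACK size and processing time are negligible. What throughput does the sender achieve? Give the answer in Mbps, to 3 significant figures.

1.64 Mbps

t_tx = L/R = 1000/4520000000 = 2.21239e-07 s.
t_prop = 62200/204000000 = 0.000304902 s; RTT = 0.000609804 s.
Cycle = t_tx + RTT = 0.000610025 s.
Throughput = L / cycle = 1000 / 0.000610025 = 1.64 Mbps.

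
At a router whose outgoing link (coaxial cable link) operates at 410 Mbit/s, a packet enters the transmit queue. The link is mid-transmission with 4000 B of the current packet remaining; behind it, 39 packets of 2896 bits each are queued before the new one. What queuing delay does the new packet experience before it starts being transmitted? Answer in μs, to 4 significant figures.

Each queued packet: L/R = 2896/410000000 = 7.06341 μs.
39 queued → 275.473 μs.
Plus remaining 32000 bits of current packet: 78.0488 μs.
Queuing delay = 353.5 μs.

353.5 μs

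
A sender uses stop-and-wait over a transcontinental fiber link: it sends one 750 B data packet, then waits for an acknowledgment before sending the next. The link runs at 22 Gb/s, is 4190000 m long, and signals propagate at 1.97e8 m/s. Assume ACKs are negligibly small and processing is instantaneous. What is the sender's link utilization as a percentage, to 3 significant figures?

0.000641 %

t_tx = L/R = 6000/22000000000 = 2.72727e-07 s.
t_prop = 4190000/197000000 = 0.021269 s; RTT = 0.0425381 s.
Cycle = t_tx + RTT = 0.0425383 s.
Utilization = t_tx / cycle = 2.72727e-07/0.0425383 = 0.000641 %.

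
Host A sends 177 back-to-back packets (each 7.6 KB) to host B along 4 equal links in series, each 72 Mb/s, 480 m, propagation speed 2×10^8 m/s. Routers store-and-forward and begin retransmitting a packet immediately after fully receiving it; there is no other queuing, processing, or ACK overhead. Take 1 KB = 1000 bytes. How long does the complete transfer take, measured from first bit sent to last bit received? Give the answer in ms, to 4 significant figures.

Per-hop transmission t_tx = L/R = 60800/72000000 = 0.844444 ms.
Per-hop propagation t_prop = 480/200000000 = 0.0024 ms.
Pipeline fill: first packet needs 4·t_tx to clear all hops; remaining 176 packets each add one t_tx.
Total = (4+177-1)·t_tx + 4·t_prop = 180·0.844444 + 4·0.0024 = 152.0 ms.

152.0 ms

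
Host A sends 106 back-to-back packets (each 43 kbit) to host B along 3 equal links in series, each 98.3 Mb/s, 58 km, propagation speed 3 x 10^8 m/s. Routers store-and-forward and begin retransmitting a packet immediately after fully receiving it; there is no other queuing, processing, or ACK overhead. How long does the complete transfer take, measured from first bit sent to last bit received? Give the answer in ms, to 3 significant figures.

Per-hop transmission t_tx = L/R = 43000/98300000 = 0.437436 ms.
Per-hop propagation t_prop = 58000/300000000 = 0.193333 ms.
Pipeline fill: first packet needs 3·t_tx to clear all hops; remaining 105 packets each add one t_tx.
Total = (3+106-1)·t_tx + 3·t_prop = 108·0.437436 + 3·0.193333 = 47.8 ms.

47.8 ms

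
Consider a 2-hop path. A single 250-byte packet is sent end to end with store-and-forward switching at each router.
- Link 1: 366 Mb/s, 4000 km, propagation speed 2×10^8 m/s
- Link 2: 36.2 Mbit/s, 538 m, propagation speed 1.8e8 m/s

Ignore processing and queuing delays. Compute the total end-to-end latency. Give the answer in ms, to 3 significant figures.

20.1 ms

L = 250 × 8 = 2000 bits.
Transmission delays (L/R per hop): 0.00546448, 0.0552486 ms; sum = 0.0607131 ms.
Propagation delays (d/s per hop): 20, 0.00298889 ms; sum = 20.003 ms.
End-to-end = 20.1 ms.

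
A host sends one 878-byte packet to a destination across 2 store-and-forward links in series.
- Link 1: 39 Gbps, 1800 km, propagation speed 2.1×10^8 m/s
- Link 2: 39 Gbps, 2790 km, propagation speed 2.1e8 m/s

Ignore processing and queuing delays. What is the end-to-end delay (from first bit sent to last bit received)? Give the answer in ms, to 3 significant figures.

21.9 ms

L = 878 × 8 = 7024 bits.
Transmission delay per hop = L/R = 7024/39000000000 = 0.000180103 ms; 2 hops → 0.000360205 ms.
Propagation delays (d/s per hop): 8.57143, 13.2857 ms; sum = 21.8571 ms.
End-to-end = 21.9 ms.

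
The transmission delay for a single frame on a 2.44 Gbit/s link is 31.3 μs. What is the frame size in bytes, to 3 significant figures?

9550 bytes

L = R × t_tx = 2440000000 b/s × 3.13e-05 s = 76372 bits.
In bytes: 76372 / 8 = 9550 bytes.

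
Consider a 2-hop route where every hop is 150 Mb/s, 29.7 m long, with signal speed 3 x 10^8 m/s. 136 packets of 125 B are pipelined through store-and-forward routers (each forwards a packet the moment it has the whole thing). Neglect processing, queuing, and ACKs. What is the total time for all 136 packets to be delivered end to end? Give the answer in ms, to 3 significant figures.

Per-hop transmission t_tx = L/R = 1000/150000000 = 0.00666667 ms.
Per-hop propagation t_prop = 29.7/300000000 = 9.9e-05 ms.
Pipeline fill: first packet needs 2·t_tx to clear all hops; remaining 135 packets each add one t_tx.
Total = (2+136-1)·t_tx + 2·t_prop = 137·0.00666667 + 2·9.9e-05 = 0.914 ms.

0.914 ms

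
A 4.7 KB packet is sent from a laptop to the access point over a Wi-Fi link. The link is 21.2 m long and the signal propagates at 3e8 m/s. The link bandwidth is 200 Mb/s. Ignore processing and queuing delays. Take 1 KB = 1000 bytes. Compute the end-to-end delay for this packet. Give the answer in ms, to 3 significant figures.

L = 37600 bits.
Transmission delay = L/R = 37600 / 200000000 = 0.188 ms.
Propagation delay = d/s = 21.2 m / 300000000 m/s = 7.06667e-05 ms.
Total = 0.188 ms.

0.188 ms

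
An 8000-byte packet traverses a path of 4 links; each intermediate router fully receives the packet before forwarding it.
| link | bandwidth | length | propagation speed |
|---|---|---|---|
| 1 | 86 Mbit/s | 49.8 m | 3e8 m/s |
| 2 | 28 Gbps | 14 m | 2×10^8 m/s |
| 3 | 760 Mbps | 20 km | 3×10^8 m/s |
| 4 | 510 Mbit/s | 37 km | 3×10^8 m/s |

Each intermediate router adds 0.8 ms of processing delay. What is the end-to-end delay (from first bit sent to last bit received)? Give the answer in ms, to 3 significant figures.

L = 8000 × 8 = 64000 bits.
Transmission delays (L/R per hop): 0.744186, 0.00228571, 0.0842105, 0.12549 ms; sum = 0.956172 ms.
Propagation delays (d/s per hop): 0.000166, 7e-05, 0.0666667, 0.123333 ms; sum = 0.190236 ms.
Processing at 3 router(s): 3 × 0.8 ms = 2.4 ms.
End-to-end = 3.55 ms.

3.55 ms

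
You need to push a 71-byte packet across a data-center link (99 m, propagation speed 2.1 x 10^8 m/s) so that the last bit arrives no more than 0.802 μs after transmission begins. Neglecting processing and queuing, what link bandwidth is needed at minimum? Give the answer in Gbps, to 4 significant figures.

1.718 Gbps

L = 568 bits.
Propagation delay = 99 / 210000000 = 0.471429 μs.
Transmission budget = 0.802 − 0.471429 = 0.330571 μs.
R ≥ L / t_tx = 568 bits / 3.30571e-07 s = 1.718 Gbps.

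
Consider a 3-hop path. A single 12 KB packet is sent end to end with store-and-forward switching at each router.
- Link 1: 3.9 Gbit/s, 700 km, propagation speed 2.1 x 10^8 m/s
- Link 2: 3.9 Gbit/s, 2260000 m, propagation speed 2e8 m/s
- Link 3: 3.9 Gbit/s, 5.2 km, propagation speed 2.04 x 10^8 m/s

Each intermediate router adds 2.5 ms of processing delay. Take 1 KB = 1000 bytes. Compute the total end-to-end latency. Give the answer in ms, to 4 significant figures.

19.73 ms

L = 96000 bits.
Transmission delay per hop = L/R = 96000/3900000000 = 0.0246154 ms; 3 hops → 0.0738462 ms.
Propagation delays (d/s per hop): 3.33333, 11.3, 0.0254902 ms; sum = 14.6588 ms.
Processing at 2 router(s): 2 × 2.5 ms = 5 ms.
End-to-end = 19.73 ms.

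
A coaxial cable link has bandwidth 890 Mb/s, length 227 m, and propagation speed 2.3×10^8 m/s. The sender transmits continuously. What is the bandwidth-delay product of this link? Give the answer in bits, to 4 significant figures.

878.4 bits

Propagation delay = 227 / 2.3e+08 = 9.86957e-07 s.
BDP = R × t_prop = 890000000 × 9.86957e-07 = 878.391 bits.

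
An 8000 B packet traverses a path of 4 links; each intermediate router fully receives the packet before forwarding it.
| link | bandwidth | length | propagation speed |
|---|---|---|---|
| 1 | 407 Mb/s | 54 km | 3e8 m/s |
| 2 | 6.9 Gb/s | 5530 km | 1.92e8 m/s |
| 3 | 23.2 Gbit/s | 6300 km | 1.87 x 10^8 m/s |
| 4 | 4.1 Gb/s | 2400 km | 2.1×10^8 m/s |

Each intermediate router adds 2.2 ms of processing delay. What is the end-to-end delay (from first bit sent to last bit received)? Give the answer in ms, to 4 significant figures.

80.89 ms

L = 8000 × 8 = 64000 bits.
Transmission delays (L/R per hop): 0.157248, 0.00927536, 0.00275862, 0.0156098 ms; sum = 0.184892 ms.
Propagation delays (d/s per hop): 0.18, 28.8021, 33.6898, 11.4286 ms; sum = 74.1005 ms.
Processing at 3 router(s): 3 × 2.2 ms = 6.6 ms.
End-to-end = 80.89 ms.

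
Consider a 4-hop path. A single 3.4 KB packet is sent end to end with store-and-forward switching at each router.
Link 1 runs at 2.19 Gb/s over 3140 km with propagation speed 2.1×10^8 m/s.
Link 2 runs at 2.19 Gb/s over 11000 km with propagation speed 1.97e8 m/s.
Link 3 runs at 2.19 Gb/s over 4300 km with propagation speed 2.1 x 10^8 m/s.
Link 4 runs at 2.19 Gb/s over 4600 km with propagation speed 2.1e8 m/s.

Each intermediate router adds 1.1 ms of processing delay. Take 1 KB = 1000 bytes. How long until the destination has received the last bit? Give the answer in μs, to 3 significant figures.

117000 μs

L = 27200 bits.
Transmission delay per hop = L/R = 27200/2190000000 = 12.4201 μs; 4 hops → 49.6804 μs.
Propagation delays (d/s per hop): 14952.4, 55837.6, 20476.2, 21904.8 μs; sum = 113171 μs.
Processing at 3 router(s): 3 × 1.1 ms = 3300 μs.
End-to-end = 117000 μs.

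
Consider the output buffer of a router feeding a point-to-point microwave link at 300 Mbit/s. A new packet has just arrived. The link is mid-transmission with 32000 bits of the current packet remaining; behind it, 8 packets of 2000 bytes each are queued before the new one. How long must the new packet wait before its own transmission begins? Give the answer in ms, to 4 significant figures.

Each queued packet: L/R = 16000/300000000 = 0.0533333 ms.
8 queued → 0.426667 ms.
Plus remaining 32000 bits of current packet: 0.106667 ms.
Queuing delay = 0.5333 ms.

0.5333 ms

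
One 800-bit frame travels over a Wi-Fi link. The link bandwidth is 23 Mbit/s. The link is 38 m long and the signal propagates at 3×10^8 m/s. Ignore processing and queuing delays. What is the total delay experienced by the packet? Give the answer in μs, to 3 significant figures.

Transmission delay = L/R = 800 / 23000000 = 34.7826 μs.
Propagation delay = d/s = 38 m / 300000000 m/s = 0.126667 μs.
Total = 34.9 μs.

34.9 μs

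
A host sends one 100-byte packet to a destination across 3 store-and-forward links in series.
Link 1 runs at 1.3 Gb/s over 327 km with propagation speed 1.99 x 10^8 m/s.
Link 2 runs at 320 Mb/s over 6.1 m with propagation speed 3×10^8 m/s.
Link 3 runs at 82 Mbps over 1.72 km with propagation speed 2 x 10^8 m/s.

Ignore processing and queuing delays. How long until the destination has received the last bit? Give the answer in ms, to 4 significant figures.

1.665 ms

L = 100 × 8 = 800 bits.
Transmission delays (L/R per hop): 0.000615385, 0.0025, 0.0097561 ms; sum = 0.0128715 ms.
Propagation delays (d/s per hop): 1.64322, 2.03333e-05, 0.0086 ms; sum = 1.65184 ms.
End-to-end = 1.665 ms.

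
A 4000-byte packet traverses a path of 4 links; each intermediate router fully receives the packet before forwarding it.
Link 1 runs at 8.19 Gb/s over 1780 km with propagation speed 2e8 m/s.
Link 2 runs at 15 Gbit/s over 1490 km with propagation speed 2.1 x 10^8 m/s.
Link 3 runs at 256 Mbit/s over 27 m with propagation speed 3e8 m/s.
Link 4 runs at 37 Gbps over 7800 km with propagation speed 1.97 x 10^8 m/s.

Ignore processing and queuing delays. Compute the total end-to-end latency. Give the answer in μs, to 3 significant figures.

L = 4000 × 8 = 32000 bits.
Transmission delays (L/R per hop): 3.9072, 2.13333, 125, 0.864865 μs; sum = 131.905 μs.
Propagation delays (d/s per hop): 8900, 7095.24, 0.09, 39593.9 μs; sum = 55589.2 μs.
End-to-end = 55700 μs.

55700 μs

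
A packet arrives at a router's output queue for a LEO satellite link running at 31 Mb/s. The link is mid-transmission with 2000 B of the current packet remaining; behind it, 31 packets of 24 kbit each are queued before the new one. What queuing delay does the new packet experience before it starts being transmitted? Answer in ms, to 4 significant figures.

24.52 ms

Each queued packet: L/R = 24000/31000000 = 0.774194 ms.
31 queued → 24 ms.
Plus remaining 16000 bits of current packet: 0.516129 ms.
Queuing delay = 24.52 ms.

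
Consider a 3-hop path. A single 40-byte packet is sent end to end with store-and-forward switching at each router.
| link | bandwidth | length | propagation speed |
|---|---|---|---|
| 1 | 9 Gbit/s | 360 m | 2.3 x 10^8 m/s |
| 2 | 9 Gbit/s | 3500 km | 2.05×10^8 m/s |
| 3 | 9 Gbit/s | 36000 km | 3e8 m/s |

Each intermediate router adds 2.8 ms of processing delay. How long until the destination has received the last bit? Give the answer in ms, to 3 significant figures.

143 ms

L = 40 × 8 = 320 bits.
Transmission delay per hop = L/R = 320/9000000000 = 3.55556e-05 ms; 3 hops → 0.000106667 ms.
Propagation delays (d/s per hop): 0.00156522, 17.0732, 120 ms; sum = 137.075 ms.
Processing at 2 router(s): 2 × 2.8 ms = 5.6 ms.
End-to-end = 143 ms.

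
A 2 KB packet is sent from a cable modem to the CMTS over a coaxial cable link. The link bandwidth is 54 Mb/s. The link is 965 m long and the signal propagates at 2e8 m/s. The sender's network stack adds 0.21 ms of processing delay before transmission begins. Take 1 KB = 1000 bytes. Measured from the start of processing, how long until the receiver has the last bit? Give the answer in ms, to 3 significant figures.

0.511 ms

L = 16000 bits.
Transmission delay = L/R = 16000 / 54000000 = 0.296296 ms.
Propagation delay = d/s = 965 m / 200000000 m/s = 0.004825 ms.
Plus processing delay 0.21 ms = 0.21 ms.
Total = 0.511 ms.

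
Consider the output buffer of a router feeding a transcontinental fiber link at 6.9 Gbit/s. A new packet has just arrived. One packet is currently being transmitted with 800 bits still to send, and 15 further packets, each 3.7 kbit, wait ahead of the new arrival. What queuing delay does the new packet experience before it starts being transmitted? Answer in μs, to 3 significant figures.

Each queued packet: L/R = 3700/6900000000 = 0.536232 μs.
15 queued → 8.04348 μs.
Plus remaining 800 bits of current packet: 0.115942 μs.
Queuing delay = 8.16 μs.

8.16 μs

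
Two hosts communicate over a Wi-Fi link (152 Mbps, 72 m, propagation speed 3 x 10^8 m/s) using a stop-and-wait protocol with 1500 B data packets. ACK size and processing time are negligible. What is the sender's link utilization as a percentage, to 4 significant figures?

99.40 %

t_tx = L/R = 12000/152000000 = 7.89474e-05 s.
t_prop = 72/300000000 = 2.4e-07 s; RTT = 4.8e-07 s.
Cycle = t_tx + RTT = 7.94274e-05 s.
Utilization = t_tx / cycle = 7.89474e-05/7.94274e-05 = 99.40 %.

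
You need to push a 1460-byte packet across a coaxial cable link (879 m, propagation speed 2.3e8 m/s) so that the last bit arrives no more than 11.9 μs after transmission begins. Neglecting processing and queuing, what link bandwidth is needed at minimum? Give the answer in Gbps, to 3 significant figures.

L = 11680 bits.
Propagation delay = 879 / 2.3e+08 = 3.82174 μs.
Transmission budget = 11.9 − 3.82174 = 8.07826 μs.
R ≥ L / t_tx = 11680 bits / 8.07826e-06 s = 1.45 Gbps.

1.45 Gbps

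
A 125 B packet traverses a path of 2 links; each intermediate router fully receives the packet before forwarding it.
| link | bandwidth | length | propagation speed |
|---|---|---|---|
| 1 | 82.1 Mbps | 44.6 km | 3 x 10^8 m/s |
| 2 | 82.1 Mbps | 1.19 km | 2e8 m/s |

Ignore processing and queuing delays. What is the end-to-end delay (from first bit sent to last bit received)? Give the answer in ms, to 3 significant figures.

L = 125 × 8 = 1000 bits.
Transmission delay per hop = L/R = 1000/82100000 = 0.0121803 ms; 2 hops → 0.0243605 ms.
Propagation delays (d/s per hop): 0.148667, 0.00595 ms; sum = 0.154617 ms.
End-to-end = 0.179 ms.

0.179 ms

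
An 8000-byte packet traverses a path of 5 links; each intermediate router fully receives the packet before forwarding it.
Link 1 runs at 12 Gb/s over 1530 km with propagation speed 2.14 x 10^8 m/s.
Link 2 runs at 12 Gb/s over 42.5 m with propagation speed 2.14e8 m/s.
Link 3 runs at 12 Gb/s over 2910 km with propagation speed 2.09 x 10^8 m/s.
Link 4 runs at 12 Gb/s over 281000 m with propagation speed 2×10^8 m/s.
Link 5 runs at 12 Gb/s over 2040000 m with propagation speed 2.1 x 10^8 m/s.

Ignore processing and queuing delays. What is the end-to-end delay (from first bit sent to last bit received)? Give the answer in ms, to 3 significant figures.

L = 8000 × 8 = 64000 bits.
Transmission delay per hop = L/R = 64000/12000000000 = 0.00533333 ms; 5 hops → 0.0266667 ms.
Propagation delays (d/s per hop): 7.14953, 0.000198598, 13.9234, 1.405, 9.71429 ms; sum = 32.1925 ms.
End-to-end = 32.2 ms.

32.2 ms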